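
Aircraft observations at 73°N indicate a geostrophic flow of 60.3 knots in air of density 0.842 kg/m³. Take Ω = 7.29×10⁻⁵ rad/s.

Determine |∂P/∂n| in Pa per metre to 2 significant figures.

3.6×10⁻³ Pa/m

Coriolis parameter at 73°N:
f = 2Ω sin φ = 2 × 7.29×10⁻⁵ × sin 73° = 1.39×10⁻⁴ s⁻¹
Wind speed in SI: 60.3 knots = 31.0 m/s
Geostrophic balance rearranged: |∂P/∂n| = f ρ V_g
|∂P/∂n| = 1.39×10⁻⁴ × 0.842 × 31.0 = 3.64×10⁻³ Pa/m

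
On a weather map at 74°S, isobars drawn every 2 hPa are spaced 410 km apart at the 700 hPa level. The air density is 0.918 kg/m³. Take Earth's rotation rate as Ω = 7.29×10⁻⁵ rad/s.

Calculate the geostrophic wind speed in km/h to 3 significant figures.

13.6 km/h

Coriolis parameter at 74°S:
f = 2Ω sin φ = 2 × 7.29×10⁻⁵ × sin 74° = 1.40×10⁻⁴ s⁻¹
Pressure gradient: |∂P/∂n| = 200 Pa / 410000 m = 4.88×10⁻⁴ Pa/m
Geostrophic balance (pressure-gradient force = Coriolis force):
V_g = (1/(fρ)) |∂P/∂n| = 4.88×10⁻⁴ / (1.40×10⁻⁴ × 0.918) = 3.79 m/s
Converting: 3.79 m/s × 3.6 = 13.6 km/h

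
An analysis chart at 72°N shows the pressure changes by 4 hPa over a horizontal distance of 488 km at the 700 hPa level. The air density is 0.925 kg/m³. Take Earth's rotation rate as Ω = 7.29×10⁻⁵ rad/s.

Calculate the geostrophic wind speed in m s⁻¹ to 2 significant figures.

6.4 m s⁻¹

Coriolis parameter at 72°N:
f = 2Ω sin φ = 2 × 7.29×10⁻⁵ × sin 72° = 1.39×10⁻⁴ s⁻¹
Pressure gradient: |∂P/∂n| = 400 Pa / 488000 m = 8.20×10⁻⁴ Pa/m
Geostrophic balance (pressure-gradient force = Coriolis force):
V_g = (1/(fρ)) |∂P/∂n| = 8.20×10⁻⁴ / (1.39×10⁻⁴ × 0.925) = 6.39 m/s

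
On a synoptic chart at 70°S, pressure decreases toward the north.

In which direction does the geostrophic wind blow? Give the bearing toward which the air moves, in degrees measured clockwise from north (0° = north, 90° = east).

The pressure-gradient force points toward the north (bearing 000°).
Geostrophic balance: in the Southern Hemisphere the Coriolis force deflects motion to the left, so the geostrophic wind blows 90° to the left of the pressure-gradient force (low pressure on the right).
Rotating 000° by 90° counterclockwise gives 270° — the wind blows toward the west.

270°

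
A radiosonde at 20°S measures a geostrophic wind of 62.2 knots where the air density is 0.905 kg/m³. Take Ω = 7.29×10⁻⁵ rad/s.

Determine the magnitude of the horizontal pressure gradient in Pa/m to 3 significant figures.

1.44×10⁻³ Pa/m

Coriolis parameter at 20°S:
f = 2Ω sin φ = 2 × 7.29×10⁻⁵ × sin 20° = 4.99×10⁻⁵ s⁻¹
Wind speed in SI: 62.2 knots = 32.0 m/s
Geostrophic balance rearranged: |∂P/∂n| = f ρ V_g
|∂P/∂n| = 4.99×10⁻⁵ × 0.905 × 32.0 = 1.44×10⁻³ Pa/m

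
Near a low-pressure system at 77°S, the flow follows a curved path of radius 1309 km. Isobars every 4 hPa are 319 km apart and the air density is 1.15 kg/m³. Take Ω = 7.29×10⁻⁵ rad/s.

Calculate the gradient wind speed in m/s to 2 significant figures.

Coriolis parameter at 77°S:
f = 2Ω sin φ = 2 × 7.29×10⁻⁵ × sin 77° = 1.42×10⁻⁴ s⁻¹
Pressure gradient: |∂P/∂n| = 400 Pa / 319000 m = 1.25×10⁻³ Pa/m
Geostrophic speed: V_g = |∂P/∂n|/(fρ) = 1.25×10⁻³/(1.42×10⁻⁴ × 1.15) = 7.68 m/s
Around a low, centrifugal force acts outward with Coriolis, so pressure-gradient force balances both:
(1/ρ)|∂P/∂n| = fV + V²/R  →  V² + fR·V − fR·V_g = 0
With fR = 1.42×10⁻⁴ × 1309×10³ m = 186 m/s:
V = [−fR + √((fR)² + 4 fR V_g)]/2 = [−186 + √(186² + 4×186×7.68)]/2 = 7.38 m/s
Subgeostrophic (V < V_g = 7.68 m/s), as expected around a low.

7.4 m/s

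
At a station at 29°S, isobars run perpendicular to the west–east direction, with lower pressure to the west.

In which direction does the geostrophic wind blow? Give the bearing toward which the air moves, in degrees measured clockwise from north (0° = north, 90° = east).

The pressure-gradient force points toward the west (bearing 270°).
Geostrophic balance: in the Southern Hemisphere the Coriolis force deflects motion to the left, so the geostrophic wind blows 90° to the left of the pressure-gradient force (low pressure on the right).
Rotating 270° by 90° counterclockwise gives 180° — the wind blows toward the south.

180°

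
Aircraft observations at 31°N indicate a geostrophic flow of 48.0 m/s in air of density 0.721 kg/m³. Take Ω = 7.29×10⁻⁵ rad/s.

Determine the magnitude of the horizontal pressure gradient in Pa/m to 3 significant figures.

2.60×10⁻³ Pa/m

Coriolis parameter at 31°N:
f = 2Ω sin φ = 2 × 7.29×10⁻⁵ × sin 31° = 7.51×10⁻⁵ s⁻¹
Geostrophic balance rearranged: |∂P/∂n| = f ρ V_g
|∂P/∂n| = 7.51×10⁻⁵ × 0.721 × 48.0 = 2.60×10⁻³ Pa/m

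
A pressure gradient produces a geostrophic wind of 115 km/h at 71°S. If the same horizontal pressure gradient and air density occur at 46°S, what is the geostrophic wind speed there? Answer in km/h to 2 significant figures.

With the same pressure gradient and density, V_g ∝ 1/f ∝ 1/sin φ.
V₂ = V₁ · sin φ₁ / sin φ₂ = 115 × sin 71° / sin 46°
V₂ = 115 × 0.9455/0.7193 = 150 km/h

150 km/h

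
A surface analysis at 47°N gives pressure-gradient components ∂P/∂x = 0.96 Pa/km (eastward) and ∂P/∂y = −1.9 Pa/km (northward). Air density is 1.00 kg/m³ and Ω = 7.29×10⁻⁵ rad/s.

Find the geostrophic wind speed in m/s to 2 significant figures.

20 m/s

Coriolis parameter at 47°N:
f = 2Ω sin φ = 2 × 7.29×10⁻⁵ × sin 47° = 1.07×10⁻⁴ s⁻¹
Component geostrophic relations (x east, y north):
u_g = −(1/(fρ)) ∂P/∂y,  v_g = (1/(fρ)) ∂P/∂x
u_g = −(−1.9×10⁻³)/(1.07×10⁻⁴ × 1.00) = 17.8 m/s;  v_g = (0.96×10⁻³)/(1.07×10⁻⁴ × 1.00) = 9.00 m/s
|V_g| = √(u_g² + v_g²) = 20.0 m/s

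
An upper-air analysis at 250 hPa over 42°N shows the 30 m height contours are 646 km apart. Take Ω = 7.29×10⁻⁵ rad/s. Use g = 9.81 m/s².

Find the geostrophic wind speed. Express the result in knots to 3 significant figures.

9.08 knots

Coriolis parameter at 42°N:
f = 2Ω sin φ = 2 × 7.29×10⁻⁵ × sin 42° = 9.76×10⁻⁵ s⁻¹
Height gradient: |∂Z/∂n| = 30 m / 646000 m = 4.64×10⁻⁵
On a pressure surface, geostrophic balance gives V_g = (g/f)|∂Z/∂n|:
V_g = 9.81 × 4.64×10⁻⁵ / 9.76×10⁻⁵ = 4.67 m/s
Converting: 4.67 m/s × 1.944 = 9.08 knots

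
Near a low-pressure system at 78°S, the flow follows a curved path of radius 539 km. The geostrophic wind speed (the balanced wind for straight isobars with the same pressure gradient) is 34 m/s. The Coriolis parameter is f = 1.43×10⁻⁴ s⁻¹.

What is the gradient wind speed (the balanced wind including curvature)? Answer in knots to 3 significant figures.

49.6 knots

Around a low, centrifugal force acts outward with Coriolis, so pressure-gradient force balances both:
(1/ρ)|∂P/∂n| = fV + V²/R  →  V² + fR·V − fR·V_g = 0
With fR = 1.43×10⁻⁴ × 539×10³ m = 77.1 m/s:
V = [−fR + √((fR)² + 4 fR V_g)]/2 = [−77.1 + √(77.1² + 4×77.1×34)]/2 = 25.5 m/s
Subgeostrophic (V < V_g = 34 m/s), as expected around a low.
Converting: 25.5 m/s × 1.944 = 49.6 knots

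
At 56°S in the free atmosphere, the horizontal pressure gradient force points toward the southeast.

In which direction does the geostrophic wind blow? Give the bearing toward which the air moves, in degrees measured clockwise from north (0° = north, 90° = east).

045°

The pressure-gradient force points toward the southeast (bearing 135°).
Geostrophic balance: in the Southern Hemisphere the Coriolis force deflects motion to the left, so the geostrophic wind blows 90° to the left of the pressure-gradient force (low pressure on the right).
Rotating 135° by 90° counterclockwise gives 045° — the wind blows toward the northeast.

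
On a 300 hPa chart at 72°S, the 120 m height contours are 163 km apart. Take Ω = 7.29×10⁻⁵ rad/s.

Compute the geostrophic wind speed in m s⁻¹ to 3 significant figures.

Coriolis parameter at 72°S:
f = 2Ω sin φ = 2 × 7.29×10⁻⁵ × sin 72° = 1.39×10⁻⁴ s⁻¹
Height gradient: |∂Z/∂n| = 120 m / 163000 m = 7.36×10⁻⁴
On a pressure surface, geostrophic balance gives V_g = (g/f)|∂Z/∂n|:
V_g = 9.81 × 7.36×10⁻⁴ / 1.39×10⁻⁴ = 52.1 m/s

52.1 m s⁻¹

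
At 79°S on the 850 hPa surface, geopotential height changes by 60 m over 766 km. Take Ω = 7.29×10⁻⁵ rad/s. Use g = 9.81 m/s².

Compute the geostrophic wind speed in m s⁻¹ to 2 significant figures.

5.4 m s⁻¹

Coriolis parameter at 79°S:
f = 2Ω sin φ = 2 × 7.29×10⁻⁵ × sin 79° = 1.43×10⁻⁴ s⁻¹
Height gradient: |∂Z/∂n| = 60 m / 766000 m = 7.83×10⁻⁵
On a pressure surface, geostrophic balance gives V_g = (g/f)|∂Z/∂n|:
V_g = 9.81 × 7.83×10⁻⁵ / 1.43×10⁻⁴ = 5.37 m/s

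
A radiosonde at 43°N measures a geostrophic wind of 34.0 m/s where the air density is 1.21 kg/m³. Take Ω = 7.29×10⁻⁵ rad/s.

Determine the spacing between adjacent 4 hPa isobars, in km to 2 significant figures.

Coriolis parameter at 43°N:
f = 2Ω sin φ = 2 × 7.29×10⁻⁵ × sin 43° = 9.94×10⁻⁵ s⁻¹
Geostrophic balance rearranged: |∂P/∂n| = f ρ V_g
|∂P/∂n| = 9.94×10⁻⁵ × 1.21 × 34.0 = 4.09×10⁻³ Pa/m
Isobar spacing: Δn = ΔP/|∂P/∂n| = 400 Pa / 4.09×10⁻³ Pa/m = 97781 m ≈ 98 km

98 km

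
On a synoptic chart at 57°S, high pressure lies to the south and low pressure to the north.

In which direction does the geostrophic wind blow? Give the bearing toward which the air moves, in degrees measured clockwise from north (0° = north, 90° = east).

The pressure-gradient force points toward the north (bearing 000°).
Geostrophic balance: in the Southern Hemisphere the Coriolis force deflects motion to the left, so the geostrophic wind blows 90° to the left of the pressure-gradient force (low pressure on the right).
Rotating 000° by 90° counterclockwise gives 270° — the wind blows toward the west.

270°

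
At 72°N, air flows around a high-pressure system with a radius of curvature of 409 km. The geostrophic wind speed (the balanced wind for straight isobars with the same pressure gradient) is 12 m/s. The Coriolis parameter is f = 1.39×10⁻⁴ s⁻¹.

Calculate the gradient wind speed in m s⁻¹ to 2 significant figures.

17 m s⁻¹

Around a high, pressure-gradient force acts outward with centrifugal, so Coriolis balances both:
fV = (1/ρ)|∂P/∂n| + V²/R  →  V² − fR·V + fR·V_g = 0
With fR = 1.39×10⁻⁴ × 409×10³ m = 56.9 m/s:
V = [fR − √((fR)² − 4 fR V_g)]/2 = [56.9 − √(56.9² − 4×56.9×12)]/2 = 17.2 m/s
Supergeostrophic (V > V_g = 12 m/s), as expected around a high.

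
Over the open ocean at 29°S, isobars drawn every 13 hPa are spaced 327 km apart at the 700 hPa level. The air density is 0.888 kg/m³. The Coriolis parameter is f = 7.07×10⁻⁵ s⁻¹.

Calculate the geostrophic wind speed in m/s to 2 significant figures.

63 m/s

Pressure gradient: |∂P/∂n| = 1300 Pa / 327000 m = 3.98×10⁻³ Pa/m
Geostrophic balance (pressure-gradient force = Coriolis force):
V_g = (1/(fρ)) |∂P/∂n| = 3.98×10⁻³ / (7.07×10⁻⁵ × 0.888) = 63.3 m/s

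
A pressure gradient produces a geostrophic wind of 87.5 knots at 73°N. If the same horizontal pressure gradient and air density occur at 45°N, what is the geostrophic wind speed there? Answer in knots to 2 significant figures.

With the same pressure gradient and density, V_g ∝ 1/f ∝ 1/sin φ.
V₂ = V₁ · sin φ₁ / sin φ₂ = 87.5 × sin 73° / sin 45°
V₂ = 87.5 × 0.9563/0.7071 = 120 knots

120 knots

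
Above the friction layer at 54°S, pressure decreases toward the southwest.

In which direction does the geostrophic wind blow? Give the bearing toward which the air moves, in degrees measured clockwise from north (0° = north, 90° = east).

135°

The pressure-gradient force points toward the southwest (bearing 225°).
Geostrophic balance: in the Southern Hemisphere the Coriolis force deflects motion to the left, so the geostrophic wind blows 90° to the left of the pressure-gradient force (low pressure on the right).
Rotating 225° by 90° counterclockwise gives 135° — the wind blows toward the southeast.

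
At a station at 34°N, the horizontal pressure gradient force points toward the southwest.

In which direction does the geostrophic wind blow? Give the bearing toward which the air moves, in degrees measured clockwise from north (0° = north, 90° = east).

315°

The pressure-gradient force points toward the southwest (bearing 225°).
Geostrophic balance: in the Northern Hemisphere the Coriolis force deflects motion to the right, so the geostrophic wind blows 90° to the right of the pressure-gradient force (low pressure on the left).
Rotating 225° by 90° clockwise gives 315° — the wind blows toward the northwest.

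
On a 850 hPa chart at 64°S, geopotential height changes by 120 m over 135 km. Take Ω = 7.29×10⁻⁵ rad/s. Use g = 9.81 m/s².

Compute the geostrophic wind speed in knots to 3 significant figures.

Coriolis parameter at 64°S:
f = 2Ω sin φ = 2 × 7.29×10⁻⁵ × sin 64° = 1.31×10⁻⁴ s⁻¹
Height gradient: |∂Z/∂n| = 120 m / 135000 m = 8.89×10⁻⁴
On a pressure surface, geostrophic balance gives V_g = (g/f)|∂Z/∂n|:
V_g = 9.81 × 8.89×10⁻⁴ / 1.31×10⁻⁴ = 66.5 m/s
Converting: 66.5 m/s × 1.944 = 129 knots

129 knots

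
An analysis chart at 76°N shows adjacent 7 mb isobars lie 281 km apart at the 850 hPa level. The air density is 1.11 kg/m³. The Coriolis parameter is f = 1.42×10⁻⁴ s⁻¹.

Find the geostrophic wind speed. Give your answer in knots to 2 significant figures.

Pressure gradient: |∂P/∂n| = 700 Pa / 281000 m = 2.49×10⁻³ Pa/m
Geostrophic balance (pressure-gradient force = Coriolis force):
V_g = (1/(fρ)) |∂P/∂n| = 2.49×10⁻³ / (1.42×10⁻⁴ × 1.11) = 15.8 m/s
Converting: 15.8 m/s × 1.944 = 31 knots

31 knots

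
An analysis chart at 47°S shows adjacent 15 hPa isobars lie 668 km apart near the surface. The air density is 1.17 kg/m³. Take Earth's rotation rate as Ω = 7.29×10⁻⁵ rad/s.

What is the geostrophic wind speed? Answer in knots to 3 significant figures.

Coriolis parameter at 47°S:
f = 2Ω sin φ = 2 × 7.29×10⁻⁵ × sin 47° = 1.07×10⁻⁴ s⁻¹
Pressure gradient: |∂P/∂n| = 1500 Pa / 668000 m = 2.25×10⁻³ Pa/m
Geostrophic balance (pressure-gradient force = Coriolis force):
V_g = (1/(fρ)) |∂P/∂n| = 2.25×10⁻³ / (1.07×10⁻⁴ × 1.17) = 18.0 m/s
Converting: 18.0 m/s × 1.944 = 35.0 knots

35.0 knots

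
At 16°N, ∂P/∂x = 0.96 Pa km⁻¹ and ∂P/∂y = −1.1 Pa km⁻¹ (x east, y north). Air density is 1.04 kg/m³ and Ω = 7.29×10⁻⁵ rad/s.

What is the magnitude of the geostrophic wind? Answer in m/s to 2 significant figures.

35 m/s

Coriolis parameter at 16°N:
f = 2Ω sin φ = 2 × 7.29×10⁻⁵ × sin 16° = 4.02×10⁻⁵ s⁻¹
Component geostrophic relations (x east, y north):
u_g = −(1/(fρ)) ∂P/∂y,  v_g = (1/(fρ)) ∂P/∂x
u_g = −(−1.1×10⁻³)/(4.02×10⁻⁵ × 1.04) = 26.3 m/s;  v_g = (0.96×10⁻³)/(4.02×10⁻⁵ × 1.04) = 23.0 m/s
|V_g| = √(u_g² + v_g²) = 34.9 m/s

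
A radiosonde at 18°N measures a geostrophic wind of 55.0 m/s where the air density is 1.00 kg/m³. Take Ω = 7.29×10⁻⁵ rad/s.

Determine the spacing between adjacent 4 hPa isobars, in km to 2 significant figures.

160 km

Coriolis parameter at 18°N:
f = 2Ω sin φ = 2 × 7.29×10⁻⁵ × sin 18° = 4.51×10⁻⁵ s⁻¹
Geostrophic balance rearranged: |∂P/∂n| = f ρ V_g
|∂P/∂n| = 4.51×10⁻⁵ × 1.00 × 55.0 = 2.48×10⁻³ Pa/m
Isobar spacing: Δn = ΔP/|∂P/∂n| = 400 Pa / 2.48×10⁻³ Pa/m = 161420 m ≈ 160 km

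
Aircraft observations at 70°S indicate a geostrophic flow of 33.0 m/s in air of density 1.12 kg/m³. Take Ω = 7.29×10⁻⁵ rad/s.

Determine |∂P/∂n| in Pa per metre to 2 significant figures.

Coriolis parameter at 70°S:
f = 2Ω sin φ = 2 × 7.29×10⁻⁵ × sin 70° = 1.37×10⁻⁴ s⁻¹
Geostrophic balance rearranged: |∂P/∂n| = f ρ V_g
|∂P/∂n| = 1.37×10⁻⁴ × 1.12 × 33.0 = 5.06×10⁻³ Pa/m

5.1×10⁻³ Pa/m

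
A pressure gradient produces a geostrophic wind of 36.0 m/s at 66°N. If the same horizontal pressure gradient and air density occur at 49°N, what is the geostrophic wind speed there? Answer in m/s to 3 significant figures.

With the same pressure gradient and density, V_g ∝ 1/f ∝ 1/sin φ.
V₂ = V₁ · sin φ₁ / sin φ₂ = 36.0 × sin 66° / sin 49°
V₂ = 36.0 × 0.9135/0.7547 = 43.6 m/s

43.6 m/s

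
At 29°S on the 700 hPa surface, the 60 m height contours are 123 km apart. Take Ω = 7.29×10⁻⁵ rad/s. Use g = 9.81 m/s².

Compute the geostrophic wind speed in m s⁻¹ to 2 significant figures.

68 m s⁻¹

Coriolis parameter at 29°S:
f = 2Ω sin φ = 2 × 7.29×10⁻⁵ × sin 29° = 7.07×10⁻⁵ s⁻¹
Height gradient: |∂Z/∂n| = 60 m / 123000 m = 4.88×10⁻⁴
On a pressure surface, geostrophic balance gives V_g = (g/f)|∂Z/∂n|:
V_g = 9.81 × 4.88×10⁻⁴ / 7.07×10⁻⁵ = 67.7 m/s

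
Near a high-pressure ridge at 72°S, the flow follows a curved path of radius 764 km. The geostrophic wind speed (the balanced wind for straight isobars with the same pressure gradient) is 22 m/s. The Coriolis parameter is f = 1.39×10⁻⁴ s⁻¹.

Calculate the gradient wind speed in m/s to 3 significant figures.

31.1 m/s

Around a high, pressure-gradient force acts outward with centrifugal, so Coriolis balances both:
fV = (1/ρ)|∂P/∂n| + V²/R  →  V² − fR·V + fR·V_g = 0
With fR = 1.39×10⁻⁴ × 764×10³ m = 106 m/s:
V = [fR − √((fR)² − 4 fR V_g)]/2 = [106 − √(106² − 4×106×22)]/2 = 31.1 m/s
Supergeostrophic (V > V_g = 22 m/s), as expected around a high.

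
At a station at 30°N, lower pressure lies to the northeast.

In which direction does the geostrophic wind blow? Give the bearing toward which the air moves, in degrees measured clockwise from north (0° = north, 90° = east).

The pressure-gradient force points toward the northeast (bearing 045°).
Geostrophic balance: in the Northern Hemisphere the Coriolis force deflects motion to the right, so the geostrophic wind blows 90° to the right of the pressure-gradient force (low pressure on the left).
Rotating 045° by 90° clockwise gives 135° — the wind blows toward the southeast.

135°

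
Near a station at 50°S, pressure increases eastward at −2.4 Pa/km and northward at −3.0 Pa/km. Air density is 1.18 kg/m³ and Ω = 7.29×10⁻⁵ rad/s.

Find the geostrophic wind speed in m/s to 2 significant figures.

29 m/s

Coriolis parameter at 50°S:
f = 2Ω sin φ = 2 × 7.29×10⁻⁵ × sin 50° = 1.12×10⁻⁴ s⁻¹
In the Southern Hemisphere f is negative: f = −1.12×10⁻⁴ s⁻¹.
Component geostrophic relations (x east, y north):
u_g = −(1/(fρ)) ∂P/∂y,  v_g = (1/(fρ)) ∂P/∂x
u_g = −(−3.0×10⁻³)/(−1.12×10⁻⁴ × 1.18) = −22.8 m/s;  v_g = (−2.4×10⁻³)/(−1.12×10⁻⁴ × 1.18) = 18.2 m/s
|V_g| = √(u_g² + v_g²) = 29.2 m/s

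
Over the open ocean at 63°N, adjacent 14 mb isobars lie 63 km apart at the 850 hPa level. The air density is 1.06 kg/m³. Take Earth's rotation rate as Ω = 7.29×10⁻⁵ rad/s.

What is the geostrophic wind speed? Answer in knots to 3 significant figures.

Coriolis parameter at 63°N:
f = 2Ω sin φ = 2 × 7.29×10⁻⁵ × sin 63° = 1.30×10⁻⁴ s⁻¹
Pressure gradient: |∂P/∂n| = 1400 Pa / 63000 m = 2.22×10⁻² Pa/m
Geostrophic balance (pressure-gradient force = Coriolis force):
V_g = (1/(fρ)) |∂P/∂n| = 2.22×10⁻² / (1.30×10⁻⁴ × 1.06) = 161 m/s
Converting: 161 m/s × 1.944 = 314 knots

314 knots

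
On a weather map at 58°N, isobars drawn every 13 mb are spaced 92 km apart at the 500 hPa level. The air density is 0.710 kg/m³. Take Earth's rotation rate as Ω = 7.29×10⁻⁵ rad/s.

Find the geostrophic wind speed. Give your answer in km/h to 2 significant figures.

580 km/h

Coriolis parameter at 58°N:
f = 2Ω sin φ = 2 × 7.29×10⁻⁵ × sin 58° = 1.24×10⁻⁴ s⁻¹
Pressure gradient: |∂P/∂n| = 1300 Pa / 92000 m = 1.41×10⁻² Pa/m
Geostrophic balance (pressure-gradient force = Coriolis force):
V_g = (1/(fρ)) |∂P/∂n| = 1.41×10⁻² / (1.24×10⁻⁴ × 0.710) = 161 m/s
Converting: 161 m/s × 3.6 = 580 km/h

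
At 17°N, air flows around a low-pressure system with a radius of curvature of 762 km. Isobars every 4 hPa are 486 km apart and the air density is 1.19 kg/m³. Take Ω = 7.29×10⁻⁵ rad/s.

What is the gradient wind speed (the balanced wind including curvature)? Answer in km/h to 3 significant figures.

42.8 km/h

Coriolis parameter at 17°N:
f = 2Ω sin φ = 2 × 7.29×10⁻⁵ × sin 17° = 4.26×10⁻⁵ s⁻¹
Pressure gradient: |∂P/∂n| = 400 Pa / 486000 m = 8.23×10⁻⁴ Pa/m
Geostrophic speed: V_g = |∂P/∂n|/(fρ) = 8.23×10⁻⁴/(4.26×10⁻⁵ × 1.19) = 16.2 m/s
Around a low, centrifugal force acts outward with Coriolis, so pressure-gradient force balances both:
(1/ρ)|∂P/∂n| = fV + V²/R  →  V² + fR·V − fR·V_g = 0
With fR = 4.26×10⁻⁵ × 762×10³ m = 32.5 m/s:
V = [−fR + √((fR)² + 4 fR V_g)]/2 = [−32.5 + √(32.5² + 4×32.5×16.2)]/2 = 11.9 m/s
Subgeostrophic (V < V_g = 16.2 m/s), as expected around a low.
Converting: 11.9 m/s × 3.6 = 42.8 km/h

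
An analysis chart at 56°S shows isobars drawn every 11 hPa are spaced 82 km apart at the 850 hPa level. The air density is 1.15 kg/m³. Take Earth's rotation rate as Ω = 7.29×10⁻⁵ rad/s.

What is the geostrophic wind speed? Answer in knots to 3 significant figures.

188 knots

Coriolis parameter at 56°S:
f = 2Ω sin φ = 2 × 7.29×10⁻⁵ × sin 56° = 1.21×10⁻⁴ s⁻¹
Pressure gradient: |∂P/∂n| = 1100 Pa / 82000 m = 1.34×10⁻² Pa/m
Geostrophic balance (pressure-gradient force = Coriolis force):
V_g = (1/(fρ)) |∂P/∂n| = 1.34×10⁻² / (1.21×10⁻⁴ × 1.15) = 96.5 m/s
Converting: 96.5 m/s × 1.944 = 188 knots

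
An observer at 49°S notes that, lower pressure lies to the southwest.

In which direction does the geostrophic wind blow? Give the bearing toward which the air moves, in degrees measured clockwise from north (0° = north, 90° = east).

The pressure-gradient force points toward the southwest (bearing 225°).
Geostrophic balance: in the Southern Hemisphere the Coriolis force deflects motion to the left, so the geostrophic wind blows 90° to the left of the pressure-gradient force (low pressure on the right).
Rotating 225° by 90° counterclockwise gives 135° — the wind blows toward the southeast.

135°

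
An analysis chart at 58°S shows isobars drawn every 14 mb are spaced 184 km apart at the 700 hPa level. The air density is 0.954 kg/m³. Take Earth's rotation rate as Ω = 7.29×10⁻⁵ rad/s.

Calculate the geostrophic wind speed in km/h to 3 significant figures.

Coriolis parameter at 58°S:
f = 2Ω sin φ = 2 × 7.29×10⁻⁵ × sin 58° = 1.24×10⁻⁴ s⁻¹
Pressure gradient: |∂P/∂n| = 1400 Pa / 184000 m = 7.61×10⁻³ Pa/m
Geostrophic balance (pressure-gradient force = Coriolis force):
V_g = (1/(fρ)) |∂P/∂n| = 7.61×10⁻³ / (1.24×10⁻⁴ × 0.954) = 64.5 m/s
Converting: 64.5 m/s × 3.6 = 232 km/h

232 km/h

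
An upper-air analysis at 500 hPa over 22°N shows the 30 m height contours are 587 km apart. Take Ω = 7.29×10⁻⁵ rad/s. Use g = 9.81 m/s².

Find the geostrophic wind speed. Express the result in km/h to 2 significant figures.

Coriolis parameter at 22°N:
f = 2Ω sin φ = 2 × 7.29×10⁻⁵ × sin 22° = 5.46×10⁻⁵ s⁻¹
Height gradient: |∂Z/∂n| = 30 m / 587000 m = 5.11×10⁻⁵
On a pressure surface, geostrophic balance gives V_g = (g/f)|∂Z/∂n|:
V_g = 9.81 × 5.11×10⁻⁵ / 5.46×10⁻⁵ = 9.18 m/s
Converting: 9.18 m/s × 3.6 = 33 km/h

33 km/h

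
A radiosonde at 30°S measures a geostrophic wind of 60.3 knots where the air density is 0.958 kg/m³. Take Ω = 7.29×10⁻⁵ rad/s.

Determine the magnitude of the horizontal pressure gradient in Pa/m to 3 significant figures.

Coriolis parameter at 30°S:
f = 2Ω sin φ = 2 × 7.29×10⁻⁵ × sin 30° = 7.29×10⁻⁵ s⁻¹
Wind speed in SI: 60.3 knots = 31.0 m/s
Geostrophic balance rearranged: |∂P/∂n| = f ρ V_g
|∂P/∂n| = 7.29×10⁻⁵ × 0.958 × 31.0 = 2.17×10⁻³ Pa/m

2.17×10⁻³ Pa/m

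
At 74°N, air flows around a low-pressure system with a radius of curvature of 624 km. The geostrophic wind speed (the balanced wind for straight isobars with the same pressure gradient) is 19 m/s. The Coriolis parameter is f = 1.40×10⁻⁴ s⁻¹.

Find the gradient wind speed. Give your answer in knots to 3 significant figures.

31.2 knots

Around a low, centrifugal force acts outward with Coriolis, so pressure-gradient force balances both:
(1/ρ)|∂P/∂n| = fV + V²/R  →  V² + fR·V − fR·V_g = 0
With fR = 1.40×10⁻⁴ × 624×10³ m = 87.4 m/s:
V = [−fR + √((fR)² + 4 fR V_g)]/2 = [−87.4 + √(87.4² + 4×87.4×19)]/2 = 16.1 m/s
Subgeostrophic (V < V_g = 19 m/s), as expected around a low.
Converting: 16.1 m/s × 1.944 = 31.2 knots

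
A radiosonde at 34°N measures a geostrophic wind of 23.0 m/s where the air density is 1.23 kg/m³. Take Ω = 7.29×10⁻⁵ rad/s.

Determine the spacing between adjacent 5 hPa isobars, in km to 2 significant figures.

220 km

Coriolis parameter at 34°N:
f = 2Ω sin φ = 2 × 7.29×10⁻⁵ × sin 34° = 8.15×10⁻⁵ s⁻¹
Geostrophic balance rearranged: |∂P/∂n| = f ρ V_g
|∂P/∂n| = 8.15×10⁻⁵ × 1.23 × 23.0 = 2.31×10⁻³ Pa/m
Isobar spacing: Δn = ΔP/|∂P/∂n| = 500 Pa / 2.31×10⁻³ Pa/m = 216779 m ≈ 220 km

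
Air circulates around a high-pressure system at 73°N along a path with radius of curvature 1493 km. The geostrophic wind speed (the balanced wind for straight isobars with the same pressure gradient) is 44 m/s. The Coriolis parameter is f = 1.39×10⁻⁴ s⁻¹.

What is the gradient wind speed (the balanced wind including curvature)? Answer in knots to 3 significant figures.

Around a high, pressure-gradient force acts outward with centrifugal, so Coriolis balances both:
fV = (1/ρ)|∂P/∂n| + V²/R  →  V² − fR·V + fR·V_g = 0
With fR = 1.39×10⁻⁴ × 1493×10³ m = 208 m/s:
V = [fR − √((fR)² − 4 fR V_g)]/2 = [208 − √(208² − 4×208×44)]/2 = 63.3 m/s
Supergeostrophic (V > V_g = 44 m/s), as expected around a high.
Converting: 63.3 m/s × 1.944 = 123 knots

123 knots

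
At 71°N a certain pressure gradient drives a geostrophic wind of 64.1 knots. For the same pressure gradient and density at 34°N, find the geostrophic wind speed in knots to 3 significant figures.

With the same pressure gradient and density, V_g ∝ 1/f ∝ 1/sin φ.
V₂ = V₁ · sin φ₁ / sin φ₂ = 64.1 × sin 71° / sin 34°
V₂ = 64.1 × 0.9455/0.5592 = 108 knots

108 knots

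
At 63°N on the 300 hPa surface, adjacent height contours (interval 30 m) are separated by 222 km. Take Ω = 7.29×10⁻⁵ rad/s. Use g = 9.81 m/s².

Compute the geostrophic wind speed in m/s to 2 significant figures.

10 m/s

Coriolis parameter at 63°N:
f = 2Ω sin φ = 2 × 7.29×10⁻⁵ × sin 63° = 1.30×10⁻⁴ s⁻¹
Height gradient: |∂Z/∂n| = 30 m / 222000 m = 1.35×10⁻⁴
On a pressure surface, geostrophic balance gives V_g = (g/f)|∂Z/∂n|:
V_g = 9.81 × 1.35×10⁻⁴ / 1.30×10⁻⁴ = 10.2 m/s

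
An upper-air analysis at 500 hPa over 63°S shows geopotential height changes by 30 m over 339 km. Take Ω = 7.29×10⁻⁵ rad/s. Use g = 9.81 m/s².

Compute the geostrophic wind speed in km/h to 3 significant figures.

Coriolis parameter at 63°S:
f = 2Ω sin φ = 2 × 7.29×10⁻⁵ × sin 63° = 1.30×10⁻⁴ s⁻¹
Height gradient: |∂Z/∂n| = 30 m / 339000 m = 8.85×10⁻⁵
On a pressure surface, geostrophic balance gives V_g = (g/f)|∂Z/∂n|:
V_g = 9.81 × 8.85×10⁻⁵ / 1.30×10⁻⁴ = 6.68 m/s
Converting: 6.68 m/s × 3.6 = 24.1 km/h

24.1 km/h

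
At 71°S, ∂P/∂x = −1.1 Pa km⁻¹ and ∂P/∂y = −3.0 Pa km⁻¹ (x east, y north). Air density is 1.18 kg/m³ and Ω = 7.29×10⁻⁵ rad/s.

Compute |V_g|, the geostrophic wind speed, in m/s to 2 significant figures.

20 m/s

Coriolis parameter at 71°S:
f = 2Ω sin φ = 2 × 7.29×10⁻⁵ × sin 71° = 1.38×10⁻⁴ s⁻¹
In the Southern Hemisphere f is negative: f = −1.38×10⁻⁴ s⁻¹.
Component geostrophic relations (x east, y north):
u_g = −(1/(fρ)) ∂P/∂y,  v_g = (1/(fρ)) ∂P/∂x
u_g = −(−3.0×10⁻³)/(−1.38×10⁻⁴ × 1.18) = −18.4 m/s;  v_g = (−1.1×10⁻³)/(−1.38×10⁻⁴ × 1.18) = 6.76 m/s
|V_g| = √(u_g² + v_g²) = 19.6 m/s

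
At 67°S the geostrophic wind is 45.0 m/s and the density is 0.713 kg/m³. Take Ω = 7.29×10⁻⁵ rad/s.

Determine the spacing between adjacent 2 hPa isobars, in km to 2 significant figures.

46 km

Coriolis parameter at 67°S:
f = 2Ω sin φ = 2 × 7.29×10⁻⁵ × sin 67° = 1.34×10⁻⁴ s⁻¹
Geostrophic balance rearranged: |∂P/∂n| = f ρ V_g
|∂P/∂n| = 1.34×10⁻⁴ × 0.713 × 45.0 = 4.31×10⁻³ Pa/m
Isobar spacing: Δn = ΔP/|∂P/∂n| = 200 Pa / 4.31×10⁻³ Pa/m = 46446 m ≈ 46 km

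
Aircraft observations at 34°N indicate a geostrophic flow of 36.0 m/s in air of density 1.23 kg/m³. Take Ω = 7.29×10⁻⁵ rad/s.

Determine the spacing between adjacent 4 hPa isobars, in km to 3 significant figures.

Coriolis parameter at 34°N:
f = 2Ω sin φ = 2 × 7.29×10⁻⁵ × sin 34° = 8.15×10⁻⁵ s⁻¹
Geostrophic balance rearranged: |∂P/∂n| = f ρ V_g
|∂P/∂n| = 8.15×10⁻⁵ × 1.23 × 36.0 = 3.61×10⁻³ Pa/m
Isobar spacing: Δn = ΔP/|∂P/∂n| = 400 Pa / 3.61×10⁻³ Pa/m = 110798 m ≈ 111 km

111 km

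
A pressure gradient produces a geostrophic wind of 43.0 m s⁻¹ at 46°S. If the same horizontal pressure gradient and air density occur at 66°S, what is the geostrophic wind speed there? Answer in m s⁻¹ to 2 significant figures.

With the same pressure gradient and density, V_g ∝ 1/f ∝ 1/sin φ.
V₂ = V₁ · sin φ₁ / sin φ₂ = 43.0 × sin 46° / sin 66°
V₂ = 43.0 × 0.7193/0.9135 = 34 m s⁻¹

34 m s⁻¹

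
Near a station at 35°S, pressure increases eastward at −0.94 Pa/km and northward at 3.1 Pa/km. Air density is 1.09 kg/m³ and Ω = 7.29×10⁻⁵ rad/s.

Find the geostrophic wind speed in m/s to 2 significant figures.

36 m/s

Coriolis parameter at 35°S:
f = 2Ω sin φ = 2 × 7.29×10⁻⁵ × sin 35° = 8.36×10⁻⁵ s⁻¹
In the Southern Hemisphere f is negative: f = −8.36×10⁻⁵ s⁻¹.
Component geostrophic relations (x east, y north):
u_g = −(1/(fρ)) ∂P/∂y,  v_g = (1/(fρ)) ∂P/∂x
u_g = −(3.1×10⁻³)/(−8.36×10⁻⁵ × 1.09) = 34.0 m/s;  v_g = (−0.94×10⁻³)/(−8.36×10⁻⁵ × 1.09) = 10.3 m/s
|V_g| = √(u_g² + v_g²) = 35.5 m/s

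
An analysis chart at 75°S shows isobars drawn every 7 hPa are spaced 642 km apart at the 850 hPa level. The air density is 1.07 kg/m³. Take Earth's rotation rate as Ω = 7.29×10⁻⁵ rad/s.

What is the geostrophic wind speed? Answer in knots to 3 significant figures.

Coriolis parameter at 75°S:
f = 2Ω sin φ = 2 × 7.29×10⁻⁵ × sin 75° = 1.41×10⁻⁴ s⁻¹
Pressure gradient: |∂P/∂n| = 700 Pa / 642000 m = 1.09×10⁻³ Pa/m
Geostrophic balance (pressure-gradient force = Coriolis force):
V_g = (1/(fρ)) |∂P/∂n| = 1.09×10⁻³ / (1.41×10⁻⁴ × 1.07) = 7.24 m/s
Converting: 7.24 m/s × 1.944 = 14.1 knots

14.1 knots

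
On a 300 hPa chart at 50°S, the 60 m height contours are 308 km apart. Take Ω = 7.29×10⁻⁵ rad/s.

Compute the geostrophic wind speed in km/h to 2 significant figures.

62 km/h

Coriolis parameter at 50°S:
f = 2Ω sin φ = 2 × 7.29×10⁻⁵ × sin 50° = 1.12×10⁻⁴ s⁻¹
Height gradient: |∂Z/∂n| = 60 m / 308000 m = 1.95×10⁻⁴
On a pressure surface, geostrophic balance gives V_g = (g/f)|∂Z/∂n|:
V_g = 9.81 × 1.95×10⁻⁴ / 1.12×10⁻⁴ = 17.1 m/s
Converting: 17.1 m/s × 3.6 = 62 km/h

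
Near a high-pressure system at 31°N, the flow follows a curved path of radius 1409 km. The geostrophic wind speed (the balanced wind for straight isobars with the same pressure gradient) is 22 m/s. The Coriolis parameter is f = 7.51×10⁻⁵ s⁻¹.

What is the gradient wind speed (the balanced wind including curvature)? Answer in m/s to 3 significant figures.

31.2 m/s

Around a high, pressure-gradient force acts outward with centrifugal, so Coriolis balances both:
fV = (1/ρ)|∂P/∂n| + V²/R  →  V² − fR·V + fR·V_g = 0
With fR = 7.51×10⁻⁵ × 1409×10³ m = 106 m/s:
V = [fR − √((fR)² − 4 fR V_g)]/2 = [106 − √(106² − 4×106×22)]/2 = 31.2 m/s
Supergeostrophic (V > V_g = 22 m/s), as expected around a high.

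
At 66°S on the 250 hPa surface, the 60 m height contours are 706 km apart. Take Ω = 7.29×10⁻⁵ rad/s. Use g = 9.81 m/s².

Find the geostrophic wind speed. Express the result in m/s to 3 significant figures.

Coriolis parameter at 66°S:
f = 2Ω sin φ = 2 × 7.29×10⁻⁵ × sin 66° = 1.33×10⁻⁴ s⁻¹
Height gradient: |∂Z/∂n| = 60 m / 706000 m = 8.50×10⁻⁵
On a pressure surface, geostrophic balance gives V_g = (g/f)|∂Z/∂n|:
V_g = 9.81 × 8.50×10⁻⁵ / 1.33×10⁻⁴ = 6.26 m/s

6.26 m/s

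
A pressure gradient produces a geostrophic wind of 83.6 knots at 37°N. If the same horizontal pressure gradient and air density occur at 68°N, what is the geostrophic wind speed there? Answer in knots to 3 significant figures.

With the same pressure gradient and density, V_g ∝ 1/f ∝ 1/sin φ.
V₂ = V₁ · sin φ₁ / sin φ₂ = 83.6 × sin 37° / sin 68°
V₂ = 83.6 × 0.6018/0.9272 = 54.3 knots

54.3 knots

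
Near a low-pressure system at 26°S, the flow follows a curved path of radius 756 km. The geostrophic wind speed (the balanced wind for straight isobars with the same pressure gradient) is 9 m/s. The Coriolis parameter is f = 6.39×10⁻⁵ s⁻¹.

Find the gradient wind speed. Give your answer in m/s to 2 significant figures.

7.8 m/s

Around a low, centrifugal force acts outward with Coriolis, so pressure-gradient force balances both:
(1/ρ)|∂P/∂n| = fV + V²/R  →  V² + fR·V − fR·V_g = 0
With fR = 6.39×10⁻⁵ × 756×10³ m = 48.3 m/s:
V = [−fR + √((fR)² + 4 fR V_g)]/2 = [−48.3 + √(48.3² + 4×48.3×9)]/2 = 7.76 m/s
Subgeostrophic (V < V_g = 9 m/s), as expected around a low.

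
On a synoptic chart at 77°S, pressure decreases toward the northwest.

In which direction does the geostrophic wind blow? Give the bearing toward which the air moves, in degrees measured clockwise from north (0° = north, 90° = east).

225°

The pressure-gradient force points toward the northwest (bearing 315°).
Geostrophic balance: in the Southern Hemisphere the Coriolis force deflects motion to the left, so the geostrophic wind blows 90° to the left of the pressure-gradient force (low pressure on the right).
Rotating 315° by 90° counterclockwise gives 225° — the wind blows toward the southwest.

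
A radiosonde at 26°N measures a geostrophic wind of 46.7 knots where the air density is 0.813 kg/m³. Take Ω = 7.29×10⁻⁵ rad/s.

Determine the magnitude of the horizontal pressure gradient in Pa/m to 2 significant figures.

Coriolis parameter at 26°N:
f = 2Ω sin φ = 2 × 7.29×10⁻⁵ × sin 26° = 6.39×10⁻⁵ s⁻¹
Wind speed in SI: 46.7 knots = 24.0 m/s
Geostrophic balance rearranged: |∂P/∂n| = f ρ V_g
|∂P/∂n| = 6.39×10⁻⁵ × 0.813 × 24.0 = 1.25×10⁻³ Pa/m

1.2×10⁻³ Pa/m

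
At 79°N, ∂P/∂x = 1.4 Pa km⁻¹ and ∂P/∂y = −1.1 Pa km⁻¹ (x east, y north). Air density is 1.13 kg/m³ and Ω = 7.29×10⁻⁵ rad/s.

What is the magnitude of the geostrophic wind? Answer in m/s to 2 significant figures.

Coriolis parameter at 79°N:
f = 2Ω sin φ = 2 × 7.29×10⁻⁵ × sin 79° = 1.43×10⁻⁴ s⁻¹
Component geostrophic relations (x east, y north):
u_g = −(1/(fρ)) ∂P/∂y,  v_g = (1/(fρ)) ∂P/∂x
u_g = −(−1.1×10⁻³)/(1.43×10⁻⁴ × 1.13) = 6.80 m/s;  v_g = (1.4×10⁻³)/(1.43×10⁻⁴ × 1.13) = 8.66 m/s
|V_g| = √(u_g² + v_g²) = 11.0 m/s

11 m/s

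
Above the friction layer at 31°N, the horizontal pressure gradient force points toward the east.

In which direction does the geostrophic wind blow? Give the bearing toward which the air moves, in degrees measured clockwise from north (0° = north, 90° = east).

180°

The pressure-gradient force points toward the east (bearing 090°).
Geostrophic balance: in the Northern Hemisphere the Coriolis force deflects motion to the right, so the geostrophic wind blows 90° to the right of the pressure-gradient force (low pressure on the left).
Rotating 090° by 90° clockwise gives 180° — the wind blows toward the south.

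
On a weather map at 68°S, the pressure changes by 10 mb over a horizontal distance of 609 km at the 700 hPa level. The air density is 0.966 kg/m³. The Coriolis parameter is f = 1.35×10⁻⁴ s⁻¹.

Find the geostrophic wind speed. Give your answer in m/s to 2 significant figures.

Pressure gradient: |∂P/∂n| = 1000 Pa / 609000 m = 1.64×10⁻³ Pa/m
Geostrophic balance (pressure-gradient force = Coriolis force):
V_g = (1/(fρ)) |∂P/∂n| = 1.64×10⁻³ / (1.35×10⁻⁴ × 0.966) = 12.6 m/s

13 m/s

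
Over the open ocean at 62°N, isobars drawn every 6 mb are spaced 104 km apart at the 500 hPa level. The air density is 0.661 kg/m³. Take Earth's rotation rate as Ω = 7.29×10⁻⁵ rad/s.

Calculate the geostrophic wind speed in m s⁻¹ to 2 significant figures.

Coriolis parameter at 62°N:
f = 2Ω sin φ = 2 × 7.29×10⁻⁵ × sin 62° = 1.29×10⁻⁴ s⁻¹
Pressure gradient: |∂P/∂n| = 600 Pa / 104000 m = 5.77×10⁻³ Pa/m
Geostrophic balance (pressure-gradient force = Coriolis force):
V_g = (1/(fρ)) |∂P/∂n| = 5.77×10⁻³ / (1.29×10⁻⁴ × 0.661) = 67.8 m/s

68 m s⁻¹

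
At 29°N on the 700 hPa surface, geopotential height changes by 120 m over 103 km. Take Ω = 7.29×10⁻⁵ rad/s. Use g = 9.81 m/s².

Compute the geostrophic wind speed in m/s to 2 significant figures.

160 m/s

Coriolis parameter at 29°N:
f = 2Ω sin φ = 2 × 7.29×10⁻⁵ × sin 29° = 7.07×10⁻⁵ s⁻¹
Height gradient: |∂Z/∂n| = 120 m / 103000 m = 1.17×10⁻³
On a pressure surface, geostrophic balance gives V_g = (g/f)|∂Z/∂n|:
V_g = 9.81 × 1.17×10⁻³ / 7.07×10⁻⁵ = 162 m/s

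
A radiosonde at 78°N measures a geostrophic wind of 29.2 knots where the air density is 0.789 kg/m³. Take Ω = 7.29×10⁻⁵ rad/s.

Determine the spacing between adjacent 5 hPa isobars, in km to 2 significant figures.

300 km

Coriolis parameter at 78°N:
f = 2Ω sin φ = 2 × 7.29×10⁻⁵ × sin 78° = 1.43×10⁻⁴ s⁻¹
Wind speed in SI: 29.2 knots = 15.0 m/s
Geostrophic balance rearranged: |∂P/∂n| = f ρ V_g
|∂P/∂n| = 1.43×10⁻⁴ × 0.789 × 15.0 = 1.69×10⁻³ Pa/m
Isobar spacing: Δn = ΔP/|∂P/∂n| = 500 Pa / 1.69×10⁻³ Pa/m = 295808 m ≈ 300 km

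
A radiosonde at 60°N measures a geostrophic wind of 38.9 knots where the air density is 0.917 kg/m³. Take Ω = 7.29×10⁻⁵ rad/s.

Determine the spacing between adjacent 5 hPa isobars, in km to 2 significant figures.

Coriolis parameter at 60°N:
f = 2Ω sin φ = 2 × 7.29×10⁻⁵ × sin 60° = 1.26×10⁻⁴ s⁻¹
Wind speed in SI: 38.9 knots = 20.0 m/s
Geostrophic balance rearranged: |∂P/∂n| = f ρ V_g
|∂P/∂n| = 1.26×10⁻⁴ × 0.917 × 20.0 = 2.32×10⁻³ Pa/m
Isobar spacing: Δn = ΔP/|∂P/∂n| = 500 Pa / 2.32×10⁻³ Pa/m = 215787 m ≈ 220 km

220 km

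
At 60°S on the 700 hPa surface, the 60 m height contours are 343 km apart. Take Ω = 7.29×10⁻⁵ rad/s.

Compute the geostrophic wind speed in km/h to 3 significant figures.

Coriolis parameter at 60°S:
f = 2Ω sin φ = 2 × 7.29×10⁻⁵ × sin 60° = 1.26×10⁻⁴ s⁻¹
Height gradient: |∂Z/∂n| = 60 m / 343000 m = 1.75×10⁻⁴
On a pressure surface, geostrophic balance gives V_g = (g/f)|∂Z/∂n|:
V_g = 9.81 × 1.75×10⁻⁴ / 1.26×10⁻⁴ = 13.6 m/s
Converting: 13.6 m/s × 3.6 = 48.9 km/h

48.9 km/h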